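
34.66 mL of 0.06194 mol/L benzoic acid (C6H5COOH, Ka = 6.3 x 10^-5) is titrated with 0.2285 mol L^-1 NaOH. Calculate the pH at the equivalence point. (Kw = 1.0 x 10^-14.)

n(C6H5COOH) = 0.06194 x 0.03466 = 0.002147 mol; V(NaOH) at equivalence = 0.002147/0.2285 = 0.009395 L.
At equivalence all the acid is converted to C6H5COO-; total volume = 0.03466 + 0.009395 = 0.04406 L, so [C6H5COO-] = 0.002147/0.04406 = 0.04873 M.
Kb = Kw/Ka = 1.0e-14 / 6.3 x 10^-5 = 1.59e-10.
[OH^-] = sqrt(Kb x [C6H5COO-]) = sqrt(1.59e-10 x 0.04873) = 2.78e-6 M.
pOH = 5.56, so pH = 14.00 - 5.56 = 8.44.

8.44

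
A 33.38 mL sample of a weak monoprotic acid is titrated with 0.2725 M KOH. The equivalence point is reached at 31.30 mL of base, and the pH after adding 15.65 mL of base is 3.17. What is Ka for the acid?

6.8 x 10^-4

15.65 mL is half of the equivalence volume, so this is the half-equivalence point where [HA] = [A^-].
At half-equivalence pH = pKa, so pKa = 3.17.
Ka = 10^(-3.17) = 6.8 x 10^-4.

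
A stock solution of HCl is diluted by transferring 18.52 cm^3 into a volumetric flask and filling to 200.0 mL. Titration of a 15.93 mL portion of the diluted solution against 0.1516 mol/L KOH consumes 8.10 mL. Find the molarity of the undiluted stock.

n(KOH) = 0.1516 x 0.008100 = 0.001228 mol.
n(HCl) in the aliquot = 0.001228 mol.
[diluted HCl] = 0.001228 / 0.01593 = 0.07708 M.
Dilution factor = 200.0/18.52 = 10.80, so [stock] = 0.07708 x 10.80 = 0.832 M.

0.832 M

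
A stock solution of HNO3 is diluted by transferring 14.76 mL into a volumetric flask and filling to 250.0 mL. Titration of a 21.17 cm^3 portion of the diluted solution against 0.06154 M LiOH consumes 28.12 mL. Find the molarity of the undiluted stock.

1.38 M

n(LiOH) = 0.06154 x 0.02812 = 0.001731 mol.
n(HNO3) in the aliquot = 0.001731 mol.
[diluted HNO3] = 0.001731 / 0.02117 = 0.08174 M.
Dilution factor = 250.0/14.76 = 16.94, so [stock] = 0.08174 x 16.94 = 1.38 M.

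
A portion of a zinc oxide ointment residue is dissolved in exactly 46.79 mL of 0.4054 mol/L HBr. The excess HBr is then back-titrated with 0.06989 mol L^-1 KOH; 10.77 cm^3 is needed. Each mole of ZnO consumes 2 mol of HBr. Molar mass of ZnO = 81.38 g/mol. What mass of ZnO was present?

Total n(HBr) added = 0.4054 x 0.04679 = 0.01897 mol.
n(KOH) used = 0.06989 x 0.01077 = 0.0007527 mol, which equals the excess n(HBr).
So n(HBr) consumed by the sample = 0.01897 - 0.0007527 = 0.01822 mol.
n(ZnO) = 0.01822 / 2 = 0.009108 mol.
mass = 0.009108 mol x 81.38 g/mol = 0.741 g.

0.741 g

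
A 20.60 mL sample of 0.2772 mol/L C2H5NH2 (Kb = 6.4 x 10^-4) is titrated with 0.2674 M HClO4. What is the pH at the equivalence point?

5.84

n(C2H5NH2) = 0.2772 x 0.02060 = 0.005710 mol; V(HClO4) at equivalence = 0.005710/0.2674 = 0.02135 L.
At equivalence the base is fully converted to C2H5NH3+; total volume = 0.04195 L, so [C2H5NH3+] = 0.005710/0.04195 = 0.1361 M.
Ka(C2H5NH3+) = Kw/Kb = 1.0e-14 / 6.4 x 10^-4 = 1.56e-11.
[H^+] = sqrt(Ka x [C2H5NH3+]) = sqrt(1.56e-11 x 0.1361) = 1.46e-6 M.
pH = -log(1.46e-6) = 5.84.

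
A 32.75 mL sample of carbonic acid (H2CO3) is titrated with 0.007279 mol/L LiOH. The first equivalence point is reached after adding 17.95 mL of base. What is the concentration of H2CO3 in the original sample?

n(LiOH) = 0.007279 x 0.01795 = 0.0001307 mol.
At the first equivalence point, 1 mol OH^- react per mol H2CO3, so n(H2CO3) = 0.0001307 / 1 = 0.0001307 mol.
[H2CO3] = 0.0001307 / 0.03275 L = 0.00399 M.

0.00399 M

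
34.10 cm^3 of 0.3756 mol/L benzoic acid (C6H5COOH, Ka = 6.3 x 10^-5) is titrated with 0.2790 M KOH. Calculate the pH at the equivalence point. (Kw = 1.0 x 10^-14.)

8.70

n(C6H5COOH) = 0.3756 x 0.03410 = 0.01281 mol; V(KOH) at equivalence = 0.01281/0.2790 = 0.04591 L.
At equivalence all the acid is converted to C6H5COO-; total volume = 0.03410 + 0.04591 = 0.08001 L, so [C6H5COO-] = 0.01281/0.08001 = 0.1601 M.
Kb = Kw/Ka = 1.0e-14 / 6.3 x 10^-5 = 1.59e-10.
[OH^-] = sqrt(Kb x [C6H5COO-]) = sqrt(1.59e-10 x 0.1601) = 5.04e-6 M.
pOH = 5.30, so pH = 14.00 - 5.30 = 8.70.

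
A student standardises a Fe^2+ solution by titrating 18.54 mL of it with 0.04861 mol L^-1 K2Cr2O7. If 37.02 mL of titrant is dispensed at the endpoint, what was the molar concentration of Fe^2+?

0.582 M

n(K2Cr2O7) = 0.04861 x 0.03702 = 0.001800 mol.
From the balanced equation, 1 mol K2Cr2O7 reacts with 6 mol Fe^2+, so n(Fe^2+) = 0.001800 x 6/1 = 0.01080 mol.
[Fe^2+] = 0.01080 / 0.01854 L = 0.582 M.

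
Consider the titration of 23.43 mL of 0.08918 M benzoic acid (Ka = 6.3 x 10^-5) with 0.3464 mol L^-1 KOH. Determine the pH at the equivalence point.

8.53

n(C6H5COOH) = 0.08918 x 0.02343 = 0.002089 mol; V(KOH) at equivalence = 0.002089/0.3464 = 0.006032 L.
At equivalence all the acid is converted to C6H5COO-; total volume = 0.02343 + 0.006032 = 0.02946 L, so [C6H5COO-] = 0.002089/0.02946 = 0.07092 M.
Kb = Kw/Ka = 1.0e-14 / 6.3 x 10^-5 = 1.59e-10.
[OH^-] = sqrt(Kb x [C6H5COO-]) = sqrt(1.59e-10 x 0.07092) = 3.36e-6 M.
pOH = 5.47, so pH = 14.00 - 5.47 = 8.53.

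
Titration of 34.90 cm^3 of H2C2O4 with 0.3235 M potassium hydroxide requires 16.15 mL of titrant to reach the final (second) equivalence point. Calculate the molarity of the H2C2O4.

0.0748 M

n(KOH) = 0.3235 x 0.01615 = 0.005225 mol.
At the final (second) equivalence point, 2 mol OH^- react per mol H2C2O4, so n(H2C2O4) = 0.005225 / 2 = 0.002612 mol.
[H2C2O4] = 0.002612 / 0.03490 L = 0.0748 M.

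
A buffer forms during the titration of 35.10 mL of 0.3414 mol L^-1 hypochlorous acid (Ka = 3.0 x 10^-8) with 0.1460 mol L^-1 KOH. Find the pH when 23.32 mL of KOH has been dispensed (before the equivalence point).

7.12

Initial n(HClO) = 0.3414 x 0.03510 = 0.01198 mol.
n(KOH) added = 0.1460 x 0.02332 = 0.003405 mol, converting that many moles of HClO to ClO-.
Remaining n(HClO) = 0.008578 mol; n(ClO-) = 0.003405 mol.
By Henderson-Hasselbalch, pH = pKa + log([A^-]/[HA]) = 7.52 + log(0.003405/0.008578) = 7.52 + (-0.40) = 7.12.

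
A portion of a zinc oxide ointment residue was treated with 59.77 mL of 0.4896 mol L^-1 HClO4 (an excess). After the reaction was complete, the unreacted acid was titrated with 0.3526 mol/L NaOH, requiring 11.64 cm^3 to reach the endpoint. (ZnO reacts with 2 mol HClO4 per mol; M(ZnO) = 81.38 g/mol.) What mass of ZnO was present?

1.02 g

Total n(HClO4) added = 0.4896 x 0.05977 = 0.02926 mol.
n(NaOH) used = 0.3526 x 0.01164 = 0.004104 mol, which equals the excess n(HClO4).
So n(HClO4) consumed by the sample = 0.02926 - 0.004104 = 0.02516 mol.
n(ZnO) = 0.02516 / 2 = 0.01258 mol.
mass = 0.01258 mol x 81.38 g/mol = 1.02 g.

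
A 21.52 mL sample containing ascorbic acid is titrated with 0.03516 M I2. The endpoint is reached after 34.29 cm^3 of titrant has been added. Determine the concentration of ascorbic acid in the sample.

0.0560 M

n(I2) = 0.03516 x 0.03429 = 0.001206 mol.
From the balanced equation, 1 mol I2 reacts with 1 mol ascorbic acid, so n(ascorbic acid) = 0.001206 x 1/1 = 0.001206 mol.
[ascorbic acid] = 0.001206 / 0.02152 L = 0.0560 M.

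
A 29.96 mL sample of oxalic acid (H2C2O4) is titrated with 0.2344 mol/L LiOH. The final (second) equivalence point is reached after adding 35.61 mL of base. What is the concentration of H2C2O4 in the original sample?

0.139 M

n(LiOH) = 0.2344 x 0.03561 = 0.008347 mol.
At the final (second) equivalence point, 2 mol OH^- react per mol H2C2O4, so n(H2C2O4) = 0.008347 / 2 = 0.004173 mol.
[H2C2O4] = 0.004173 / 0.02996 L = 0.139 M.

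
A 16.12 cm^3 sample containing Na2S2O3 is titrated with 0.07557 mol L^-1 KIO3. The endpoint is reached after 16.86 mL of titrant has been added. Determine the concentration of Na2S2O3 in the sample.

0.474 M

n(KIO3) = 0.07557 x 0.01686 = 0.001274 mol.
From the balanced equation, 1 mol KIO3 reacts with 6 mol Na2S2O3, so n(Na2S2O3) = 0.001274 x 6/1 = 0.007645 mol.
[Na2S2O3] = 0.007645 / 0.01612 L = 0.474 M.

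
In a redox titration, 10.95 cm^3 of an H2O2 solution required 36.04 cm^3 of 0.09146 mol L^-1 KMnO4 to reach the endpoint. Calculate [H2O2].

n(KMnO4) = 0.09146 x 0.03604 = 0.003296 mol.
From the balanced equation, 2 mol KMnO4 reacts with 5 mol H2O2, so n(H2O2) = 0.003296 x 5/2 = 0.008241 mol.
[H2O2] = 0.008241 / 0.01095 L = 0.753 M.

0.753 M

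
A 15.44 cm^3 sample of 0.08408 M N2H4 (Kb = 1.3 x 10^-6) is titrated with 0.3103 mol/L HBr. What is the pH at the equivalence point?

n(N2H4) = 0.08408 x 0.01544 = 0.001298 mol; V(HBr) at equivalence = 0.001298/0.3103 = 0.004184 L.
At equivalence the base is fully converted to N2H5+; total volume = 0.01962 L, so [N2H5+] = 0.001298/0.01962 = 0.06615 M.
Ka(N2H5+) = Kw/Kb = 1.0e-14 / 1.3 x 10^-6 = 7.69e-9.
[H^+] = sqrt(Ka x [N2H5+]) = sqrt(7.69e-9 x 0.06615) = 2.26e-5 M.
pH = -log(2.26e-5) = 4.65.

4.65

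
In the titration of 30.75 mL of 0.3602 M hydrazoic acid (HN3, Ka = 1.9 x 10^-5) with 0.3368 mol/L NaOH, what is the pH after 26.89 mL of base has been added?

Initial n(HN3) = 0.3602 x 0.03075 = 0.01108 mol.
n(NaOH) added = 0.3368 x 0.02689 = 0.009057 mol, converting that many moles of HN3 to N3-.
Remaining n(HN3) = 0.002020 mol; n(N3-) = 0.009057 mol.
By Henderson-Hasselbalch, pH = pKa + log([A^-]/[HA]) = 4.72 + log(0.009057/0.002020) = 4.72 + (+0.65) = 5.37.

5.37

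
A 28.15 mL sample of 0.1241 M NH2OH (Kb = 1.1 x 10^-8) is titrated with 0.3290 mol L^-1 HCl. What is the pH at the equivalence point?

3.54

n(NH2OH) = 0.1241 x 0.02815 = 0.003493 mol; V(HCl) at equivalence = 0.003493/0.3290 = 0.01062 L.
At equivalence the base is fully converted to NH3OH+; total volume = 0.03877 L, so [NH3OH+] = 0.003493/0.03877 = 0.09011 M.
Ka(NH3OH+) = Kw/Kb = 1.0e-14 / 1.1 x 10^-8 = 9.09e-7.
[H^+] = sqrt(Ka x [NH3OH+]) = sqrt(9.09e-7 x 0.09011) = 0.000286 M.
pH = -log(0.000286) = 3.54.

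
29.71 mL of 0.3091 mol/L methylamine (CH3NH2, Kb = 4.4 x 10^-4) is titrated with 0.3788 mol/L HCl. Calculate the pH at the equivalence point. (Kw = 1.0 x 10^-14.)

5.71

n(CH3NH2) = 0.3091 x 0.02971 = 0.009183 mol; V(HCl) at equivalence = 0.009183/0.3788 = 0.02424 L.
At equivalence the base is fully converted to CH3NH3+; total volume = 0.05395 L, so [CH3NH3+] = 0.009183/0.05395 = 0.1702 M.
Ka(CH3NH3+) = Kw/Kb = 1.0e-14 / 4.4 x 10^-4 = 2.27e-11.
[H^+] = sqrt(Ka x [CH3NH3+]) = sqrt(2.27e-11 x 0.1702) = 1.97e-6 M.
pH = -log(1.97e-6) = 5.71.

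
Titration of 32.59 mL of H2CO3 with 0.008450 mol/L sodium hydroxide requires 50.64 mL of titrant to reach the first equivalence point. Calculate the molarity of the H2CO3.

n(NaOH) = 0.008450 x 0.05064 = 0.0004279 mol.
At the first equivalence point, 1 mol OH^- react per mol H2CO3, so n(H2CO3) = 0.0004279 / 1 = 0.0004279 mol.
[H2CO3] = 0.0004279 / 0.03259 L = 0.0131 M.

0.0131 M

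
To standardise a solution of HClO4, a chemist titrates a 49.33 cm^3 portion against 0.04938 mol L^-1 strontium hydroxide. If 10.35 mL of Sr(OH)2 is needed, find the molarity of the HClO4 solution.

0.0207 M

n(Sr(OH)2) delivered = 0.04938 x 0.01035 = 0.0005111 mol.
The reaction is 2 HClO4 + 1 Sr(OH)2, so n(HClO4) = 0.0005111 x 2/1 = 0.001022 mol.
[HClO4] = 0.001022 mol / 0.04933 L = 0.0207 M.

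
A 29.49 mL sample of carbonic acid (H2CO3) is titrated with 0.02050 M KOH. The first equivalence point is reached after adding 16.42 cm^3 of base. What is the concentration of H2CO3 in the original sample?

0.0114 M

n(KOH) = 0.02050 x 0.01642 = 0.0003366 mol.
At the first equivalence point, 1 mol OH^- react per mol H2CO3, so n(H2CO3) = 0.0003366 / 1 = 0.0003366 mol.
[H2CO3] = 0.0003366 / 0.02949 L = 0.0114 M.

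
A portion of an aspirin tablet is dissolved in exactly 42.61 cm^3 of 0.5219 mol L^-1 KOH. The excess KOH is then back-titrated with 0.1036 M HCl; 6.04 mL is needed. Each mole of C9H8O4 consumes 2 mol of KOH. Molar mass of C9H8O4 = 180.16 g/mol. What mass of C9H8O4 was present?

1.95 g

Total n(KOH) added = 0.5219 x 0.04261 = 0.02224 mol.
n(HCl) used = 0.1036 x 0.006040 = 0.0006257 mol, which equals the excess n(KOH).
So n(KOH) consumed by the sample = 0.02224 - 0.0006257 = 0.02161 mol.
n(C9H8O4) = 0.02161 / 2 = 0.01081 mol.
mass = 0.01081 mol x 180.16 g/mol = 1.95 g.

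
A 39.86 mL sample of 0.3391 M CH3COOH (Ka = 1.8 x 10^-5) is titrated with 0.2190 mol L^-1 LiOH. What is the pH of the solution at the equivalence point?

n(CH3COOH) = 0.3391 x 0.03986 = 0.01352 mol; V(LiOH) at equivalence = 0.01352/0.2190 = 0.06172 L.
At equivalence all the acid is converted to CH3COO-; total volume = 0.03986 + 0.06172 = 0.1016 L, so [CH3COO-] = 0.01352/0.1016 = 0.1331 M.
Kb = Kw/Ka = 1.0e-14 / 1.8 x 10^-5 = 5.56e-10.
[OH^-] = sqrt(Kb x [CH3COO-]) = sqrt(5.56e-10 x 0.1331) = 8.60e-6 M.
pOH = 5.07, so pH = 14.00 - 5.07 = 8.93.

8.93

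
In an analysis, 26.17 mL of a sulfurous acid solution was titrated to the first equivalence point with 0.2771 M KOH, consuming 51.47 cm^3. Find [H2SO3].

n(KOH) = 0.2771 x 0.05147 = 0.01426 mol.
At the first equivalence point, 1 mol OH^- react per mol H2SO3, so n(H2SO3) = 0.01426 / 1 = 0.01426 mol.
[H2SO3] = 0.01426 / 0.02617 L = 0.545 M.

0.545 M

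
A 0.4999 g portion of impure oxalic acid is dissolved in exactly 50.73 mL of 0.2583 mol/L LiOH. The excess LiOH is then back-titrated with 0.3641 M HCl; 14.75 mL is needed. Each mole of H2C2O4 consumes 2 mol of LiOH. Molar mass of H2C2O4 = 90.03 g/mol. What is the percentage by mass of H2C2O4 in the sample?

69.6%

Total n(LiOH) added = 0.2583 x 0.05073 = 0.01310 mol.
n(HCl) used = 0.3641 x 0.01475 = 0.005370 mol, which equals the excess n(LiOH).
So n(LiOH) consumed by the sample = 0.01310 - 0.005370 = 0.007733 mol.
n(H2C2O4) = 0.007733 / 2 = 0.003867 mol.
mass H2C2O4 = 0.003867 x 90.03 = 0.3481 g, so %H2C2O4 = 0.3481/0.4999 x 100 = 69.6%.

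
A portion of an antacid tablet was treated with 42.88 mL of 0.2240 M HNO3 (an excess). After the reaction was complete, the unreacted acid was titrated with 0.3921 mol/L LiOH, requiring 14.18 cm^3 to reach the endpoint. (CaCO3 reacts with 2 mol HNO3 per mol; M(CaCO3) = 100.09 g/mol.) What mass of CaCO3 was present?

Total n(HNO3) added = 0.2240 x 0.04288 = 0.009605 mol.
n(LiOH) used = 0.3921 x 0.01418 = 0.005560 mol, which equals the excess n(HNO3).
So n(HNO3) consumed by the sample = 0.009605 - 0.005560 = 0.004045 mol.
n(CaCO3) = 0.004045 / 2 = 0.002023 mol.
mass = 0.002023 mol x 100.09 g/mol = 0.202 g.

0.202 g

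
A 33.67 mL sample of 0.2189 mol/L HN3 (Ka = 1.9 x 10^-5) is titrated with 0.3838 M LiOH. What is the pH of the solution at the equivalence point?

8.93

n(HN3) = 0.2189 x 0.03367 = 0.007370 mol; V(LiOH) at equivalence = 0.007370/0.3838 = 0.01920 L.
At equivalence all the acid is converted to N3-; total volume = 0.03367 + 0.01920 = 0.05287 L, so [N3-] = 0.007370/0.05287 = 0.1394 M.
Kb = Kw/Ka = 1.0e-14 / 1.9 x 10^-5 = 5.26e-10.
[OH^-] = sqrt(Kb x [N3-]) = sqrt(5.26e-10 x 0.1394) = 8.57e-6 M.
pOH = 5.07, so pH = 14.00 - 5.07 = 8.93.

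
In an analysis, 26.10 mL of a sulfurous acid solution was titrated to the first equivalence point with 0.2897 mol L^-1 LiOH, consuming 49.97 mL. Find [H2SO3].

n(LiOH) = 0.2897 x 0.04997 = 0.01448 mol.
At the first equivalence point, 1 mol OH^- react per mol H2SO3, so n(H2SO3) = 0.01448 / 1 = 0.01448 mol.
[H2SO3] = 0.01448 / 0.02610 L = 0.555 M.

0.555 M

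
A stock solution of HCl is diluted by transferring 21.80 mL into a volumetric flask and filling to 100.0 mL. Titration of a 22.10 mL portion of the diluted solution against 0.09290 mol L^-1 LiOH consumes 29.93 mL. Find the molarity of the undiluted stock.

0.577 M

n(LiOH) = 0.09290 x 0.02993 = 0.002780 mol.
n(HCl) in the aliquot = 0.002780 mol.
[diluted HCl] = 0.002780 / 0.02210 = 0.1258 M.
Dilution factor = 100.0/21.80 = 4.587, so [stock] = 0.1258 x 4.587 = 0.577 M.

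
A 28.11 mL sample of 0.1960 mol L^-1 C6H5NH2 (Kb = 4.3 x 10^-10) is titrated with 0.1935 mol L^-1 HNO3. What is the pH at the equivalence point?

n(C6H5NH2) = 0.1960 x 0.02811 = 0.005510 mol; V(HNO3) at equivalence = 0.005510/0.1935 = 0.02847 L.
At equivalence the base is fully converted to C6H5NH3+; total volume = 0.05658 L, so [C6H5NH3+] = 0.005510/0.05658 = 0.09737 M.
Ka(C6H5NH3+) = Kw/Kb = 1.0e-14 / 4.3 x 10^-10 = 2.33e-5.
[H^+] = sqrt(Ka x [C6H5NH3+]) = sqrt(2.33e-5 x 0.09737) = 0.00150 M.
pH = -log(0.00150) = 2.82.

2.82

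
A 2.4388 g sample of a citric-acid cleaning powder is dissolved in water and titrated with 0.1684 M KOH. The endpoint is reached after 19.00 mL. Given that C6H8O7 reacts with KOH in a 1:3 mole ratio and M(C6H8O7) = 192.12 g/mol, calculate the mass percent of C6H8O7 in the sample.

8.40%

n(KOH) = 0.1684 x 0.01900 = 0.003200 mol.
n(C6H8O7) = 0.003200 / 3 = 0.001067 mol.
mass of C6H8O7 = 0.001067 x 192.12 = 0.2049 g.
% purity = 0.2049 / 2.4388 x 100 = 8.40%.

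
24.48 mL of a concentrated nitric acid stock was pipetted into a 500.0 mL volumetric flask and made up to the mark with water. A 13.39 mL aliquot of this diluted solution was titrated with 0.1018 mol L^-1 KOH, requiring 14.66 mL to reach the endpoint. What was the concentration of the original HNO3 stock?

n(KOH) = 0.1018 x 0.01466 = 0.001492 mol.
n(HNO3) in the aliquot = 0.001492 mol.
[diluted HNO3] = 0.001492 / 0.01339 = 0.1115 M.
Dilution factor = 500.0/24.48 = 20.42, so [stock] = 0.1115 x 20.42 = 2.28 M.

2.28 M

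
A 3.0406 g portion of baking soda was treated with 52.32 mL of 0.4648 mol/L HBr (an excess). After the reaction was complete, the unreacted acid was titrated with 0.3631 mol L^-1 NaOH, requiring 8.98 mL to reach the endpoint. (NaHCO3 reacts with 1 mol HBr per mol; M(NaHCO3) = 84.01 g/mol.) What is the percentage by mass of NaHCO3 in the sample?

58.2%

Total n(HBr) added = 0.4648 x 0.05232 = 0.02432 mol.
n(NaOH) used = 0.3631 x 0.008980 = 0.003261 mol, which equals the excess n(HBr).
So n(HBr) consumed by the sample = 0.02432 - 0.003261 = 0.02106 mol.
n(NaHCO3) = 0.02106 / 1 = 0.02106 mol.
mass NaHCO3 = 0.02106 x 84.01 = 1.769 g, so %NaHCO3 = 1.769/3.0406 x 100 = 58.2%.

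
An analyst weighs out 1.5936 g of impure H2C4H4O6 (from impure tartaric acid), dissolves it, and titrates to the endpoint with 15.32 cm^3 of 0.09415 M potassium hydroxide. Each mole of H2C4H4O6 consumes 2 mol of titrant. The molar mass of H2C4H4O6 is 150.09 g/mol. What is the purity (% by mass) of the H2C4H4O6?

n(KOH) = 0.09415 x 0.01532 = 0.001442 mol.
n(H2C4H4O6) = 0.001442 / 2 = 0.0007212 mol.
mass of H2C4H4O6 = 0.0007212 x 150.09 = 0.1082 g.
% purity = 0.1082 / 1.5936 x 100 = 6.79%.

6.79%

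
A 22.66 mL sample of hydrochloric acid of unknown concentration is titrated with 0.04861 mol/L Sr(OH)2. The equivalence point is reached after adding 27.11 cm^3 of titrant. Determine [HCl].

0.116 M

n(Sr(OH)2) delivered = 0.04861 x 0.02711 = 0.001318 mol.
The reaction is 2 HCl + 1 Sr(OH)2, so n(HCl) = 0.001318 x 2/1 = 0.002636 mol.
[HCl] = 0.002636 mol / 0.02266 L = 0.116 M.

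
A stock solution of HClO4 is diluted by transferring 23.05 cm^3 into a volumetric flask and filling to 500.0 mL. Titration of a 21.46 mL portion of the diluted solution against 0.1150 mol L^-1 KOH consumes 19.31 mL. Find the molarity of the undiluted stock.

n(KOH) = 0.1150 x 0.01931 = 0.002221 mol.
n(HClO4) in the aliquot = 0.002221 mol.
[diluted HClO4] = 0.002221 / 0.02146 = 0.1035 M.
Dilution factor = 500.0/23.05 = 21.69, so [stock] = 0.1035 x 21.69 = 2.24 M.

2.24 M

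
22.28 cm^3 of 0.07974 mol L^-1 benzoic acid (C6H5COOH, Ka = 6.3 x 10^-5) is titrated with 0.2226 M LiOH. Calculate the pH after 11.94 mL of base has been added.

12.41

n(acid) = 0.07974 x 0.02228 = 0.001777 mol; n(LiOH) added = 0.2226 x 0.01194 = 0.002658 mol.
Base is in excess by 0.002658 - 0.001777 = 0.0008812 mol in a total volume of 0.03422 L.
[OH^-] = 0.0008812/0.03422 = 0.02575 M, so pOH = 1.59 and pH = 14.00 - 1.59 = 12.41.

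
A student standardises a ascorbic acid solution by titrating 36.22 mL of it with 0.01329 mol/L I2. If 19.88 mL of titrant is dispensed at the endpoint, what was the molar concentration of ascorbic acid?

0.00729 M

n(I2) = 0.01329 x 0.01988 = 0.0002642 mol.
From the balanced equation, 1 mol I2 reacts with 1 mol ascorbic acid, so n(ascorbic acid) = 0.0002642 x 1/1 = 0.0002642 mol.
[ascorbic acid] = 0.0002642 / 0.03622 L = 0.00729 M.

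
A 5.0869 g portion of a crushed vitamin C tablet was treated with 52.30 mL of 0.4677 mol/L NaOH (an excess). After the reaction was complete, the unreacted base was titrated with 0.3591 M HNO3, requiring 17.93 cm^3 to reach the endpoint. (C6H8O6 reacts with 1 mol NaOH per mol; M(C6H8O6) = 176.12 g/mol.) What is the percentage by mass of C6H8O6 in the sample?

62.4%

Total n(NaOH) added = 0.4677 x 0.05230 = 0.02446 mol.
n(HNO3) used = 0.3591 x 0.01793 = 0.006439 mol, which equals the excess n(NaOH).
So n(NaOH) consumed by the sample = 0.02446 - 0.006439 = 0.01802 mol.
n(C6H8O6) = 0.01802 / 1 = 0.01802 mol.
mass C6H8O6 = 0.01802 x 176.12 = 3.174 g, so %C6H8O6 = 3.174/5.0869 x 100 = 62.4%.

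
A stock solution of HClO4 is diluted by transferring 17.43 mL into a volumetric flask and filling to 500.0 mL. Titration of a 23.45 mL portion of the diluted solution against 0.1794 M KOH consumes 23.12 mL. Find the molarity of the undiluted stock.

n(KOH) = 0.1794 x 0.02312 = 0.004148 mol.
n(HClO4) in the aliquot = 0.004148 mol.
[diluted HClO4] = 0.004148 / 0.02345 = 0.1769 M.
Dilution factor = 500.0/17.43 = 28.69, so [stock] = 0.1769 x 28.69 = 5.07 M.

5.07 M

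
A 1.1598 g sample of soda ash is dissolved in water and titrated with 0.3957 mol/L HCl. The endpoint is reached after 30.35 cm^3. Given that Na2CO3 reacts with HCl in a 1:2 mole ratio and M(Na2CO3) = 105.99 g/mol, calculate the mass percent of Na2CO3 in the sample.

n(HCl) = 0.3957 x 0.03035 = 0.01201 mol.
n(Na2CO3) = 0.01201 / 2 = 0.006005 mol.
mass of Na2CO3 = 0.006005 x 105.99 = 0.6364 g.
% purity = 0.6364 / 1.1598 x 100 = 54.9%.

54.9%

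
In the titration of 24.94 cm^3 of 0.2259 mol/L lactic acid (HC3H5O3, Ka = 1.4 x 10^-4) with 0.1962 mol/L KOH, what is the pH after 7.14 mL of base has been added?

3.37

Initial n(HC3H5O3) = 0.2259 x 0.02494 = 0.005634 mol.
n(KOH) added = 0.1962 x 0.007140 = 0.001401 mol, converting that many moles of HC3H5O3 to C3H5O3-.
Remaining n(HC3H5O3) = 0.004233 mol; n(C3H5O3-) = 0.001401 mol.
By Henderson-Hasselbalch, pH = pKa + log([A^-]/[HA]) = 3.85 + log(0.001401/0.004233) = 3.85 + (-0.48) = 3.37.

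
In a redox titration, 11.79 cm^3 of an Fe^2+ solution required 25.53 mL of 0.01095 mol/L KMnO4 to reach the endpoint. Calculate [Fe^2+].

n(KMnO4) = 0.01095 x 0.02553 = 0.0002796 mol.
From the balanced equation, 1 mol KMnO4 reacts with 5 mol Fe^2+, so n(Fe^2+) = 0.0002796 x 5/1 = 0.001398 mol.
[Fe^2+] = 0.001398 / 0.01179 L = 0.119 M.

0.119 M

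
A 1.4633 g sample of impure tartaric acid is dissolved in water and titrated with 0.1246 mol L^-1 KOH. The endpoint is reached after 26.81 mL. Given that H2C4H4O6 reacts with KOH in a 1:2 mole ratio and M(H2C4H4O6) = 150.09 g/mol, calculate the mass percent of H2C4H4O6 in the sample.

n(KOH) = 0.1246 x 0.02681 = 0.003341 mol.
n(H2C4H4O6) = 0.003341 / 2 = 0.001670 mol.
mass of H2C4H4O6 = 0.001670 x 150.09 = 0.2507 g.
% purity = 0.2507 / 1.4633 x 100 = 17.1%.

17.1%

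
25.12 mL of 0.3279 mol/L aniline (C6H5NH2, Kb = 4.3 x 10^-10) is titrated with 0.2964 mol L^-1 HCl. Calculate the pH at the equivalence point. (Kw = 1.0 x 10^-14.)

n(C6H5NH2) = 0.3279 x 0.02512 = 0.008237 mol; V(HCl) at equivalence = 0.008237/0.2964 = 0.02779 L.
At equivalence the base is fully converted to C6H5NH3+; total volume = 0.05291 L, so [C6H5NH3+] = 0.008237/0.05291 = 0.1557 M.
Ka(C6H5NH3+) = Kw/Kb = 1.0e-14 / 4.3 x 10^-10 = 2.33e-5.
[H^+] = sqrt(Ka x [C6H5NH3+]) = sqrt(2.33e-5 x 0.1557) = 0.00190 M.
pH = -log(0.00190) = 2.72.

2.72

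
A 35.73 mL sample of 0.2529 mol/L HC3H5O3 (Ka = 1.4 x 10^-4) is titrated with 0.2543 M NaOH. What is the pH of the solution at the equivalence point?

8.48

n(HC3H5O3) = 0.2529 x 0.03573 = 0.009036 mol; V(NaOH) at equivalence = 0.009036/0.2543 = 0.03553 L.
At equivalence all the acid is converted to C3H5O3-; total volume = 0.03573 + 0.03553 = 0.07126 L, so [C3H5O3-] = 0.009036/0.07126 = 0.1268 M.
Kb = Kw/Ka = 1.0e-14 / 1.4 x 10^-4 = 7.14e-11.
[OH^-] = sqrt(Kb x [C3H5O3-]) = sqrt(7.14e-11 x 0.1268) = 3.01e-6 M.
pOH = 5.52, so pH = 14.00 - 5.52 = 8.48.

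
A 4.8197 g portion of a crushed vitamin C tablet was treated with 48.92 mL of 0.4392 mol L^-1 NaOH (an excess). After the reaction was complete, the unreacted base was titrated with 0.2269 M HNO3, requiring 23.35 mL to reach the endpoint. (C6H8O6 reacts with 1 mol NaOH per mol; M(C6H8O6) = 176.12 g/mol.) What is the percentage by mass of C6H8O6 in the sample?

59.2%

Total n(NaOH) added = 0.4392 x 0.04892 = 0.02149 mol.
n(HNO3) used = 0.2269 x 0.02335 = 0.005298 mol, which equals the excess n(NaOH).
So n(NaOH) consumed by the sample = 0.02149 - 0.005298 = 0.01619 mol.
n(C6H8O6) = 0.01619 / 1 = 0.01619 mol.
mass C6H8O6 = 0.01619 x 176.12 = 2.851 g, so %C6H8O6 = 2.851/4.8197 x 100 = 59.2%.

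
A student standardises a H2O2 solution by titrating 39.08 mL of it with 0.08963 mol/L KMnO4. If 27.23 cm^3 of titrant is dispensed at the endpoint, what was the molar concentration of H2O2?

0.156 M

n(KMnO4) = 0.08963 x 0.02723 = 0.002441 mol.
From the balanced equation, 2 mol KMnO4 reacts with 5 mol H2O2, so n(H2O2) = 0.002441 x 5/2 = 0.006102 mol.
[H2O2] = 0.006102 / 0.03908 L = 0.156 M.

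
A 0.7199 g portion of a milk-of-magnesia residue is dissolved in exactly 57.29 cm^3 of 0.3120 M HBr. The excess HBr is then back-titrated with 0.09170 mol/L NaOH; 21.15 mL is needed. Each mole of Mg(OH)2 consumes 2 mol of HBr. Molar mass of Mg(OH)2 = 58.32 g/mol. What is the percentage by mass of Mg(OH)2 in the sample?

64.5%

Total n(HBr) added = 0.3120 x 0.05729 = 0.01787 mol.
n(NaOH) used = 0.09170 x 0.02115 = 0.001939 mol, which equals the excess n(HBr).
So n(HBr) consumed by the sample = 0.01787 - 0.001939 = 0.01594 mol.
n(Mg(OH)2) = 0.01594 / 2 = 0.007968 mol.
mass Mg(OH)2 = 0.007968 x 58.32 = 0.4647 g, so %Mg(OH)2 = 0.4647/0.7199 x 100 = 64.5%.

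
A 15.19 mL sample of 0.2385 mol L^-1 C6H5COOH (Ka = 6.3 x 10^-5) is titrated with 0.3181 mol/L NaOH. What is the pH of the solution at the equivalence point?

n(C6H5COOH) = 0.2385 x 0.01519 = 0.003623 mol; V(NaOH) at equivalence = 0.003623/0.3181 = 0.01139 L.
At equivalence all the acid is converted to C6H5COO-; total volume = 0.01519 + 0.01139 = 0.02658 L, so [C6H5COO-] = 0.003623/0.02658 = 0.1363 M.
Kb = Kw/Ka = 1.0e-14 / 6.3 x 10^-5 = 1.59e-10.
[OH^-] = sqrt(Kb x [C6H5COO-]) = sqrt(1.59e-10 x 0.1363) = 4.65e-6 M.
pOH = 5.33, so pH = 14.00 - 5.33 = 8.67.

8.67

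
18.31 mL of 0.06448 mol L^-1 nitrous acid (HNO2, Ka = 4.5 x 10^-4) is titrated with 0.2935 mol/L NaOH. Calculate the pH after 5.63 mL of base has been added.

12.29

n(acid) = 0.06448 x 0.01831 = 0.001181 mol; n(NaOH) added = 0.2935 x 0.005630 = 0.001652 mol.
Base is in excess by 0.001652 - 0.001181 = 0.0004718 mol in a total volume of 0.02394 L.
[OH^-] = 0.0004718/0.02394 = 0.01971 M, so pOH = 1.71 and pH = 14.00 - 1.71 = 12.29.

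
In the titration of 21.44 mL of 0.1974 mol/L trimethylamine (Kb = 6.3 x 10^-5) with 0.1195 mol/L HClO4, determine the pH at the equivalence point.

5.46

n((CH3)3N) = 0.1974 x 0.02144 = 0.004232 mol; V(HClO4) at equivalence = 0.004232/0.1195 = 0.03542 L.
At equivalence the base is fully converted to (CH3)3NH+; total volume = 0.05686 L, so [(CH3)3NH+] = 0.004232/0.05686 = 0.07444 M.
Ka((CH3)3NH+) = Kw/Kb = 1.0e-14 / 6.3 x 10^-5 = 1.59e-10.
[H^+] = sqrt(Ka x [(CH3)3NH+]) = sqrt(1.59e-10 x 0.07444) = 3.44e-6 M.
pH = -log(3.44e-6) = 5.46.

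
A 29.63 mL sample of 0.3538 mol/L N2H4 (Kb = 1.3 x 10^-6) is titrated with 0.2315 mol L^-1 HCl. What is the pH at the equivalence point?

4.48

n(N2H4) = 0.3538 x 0.02963 = 0.01048 mol; V(HCl) at equivalence = 0.01048/0.2315 = 0.04528 L.
At equivalence the base is fully converted to N2H5+; total volume = 0.07491 L, so [N2H5+] = 0.01048/0.07491 = 0.1399 M.
Ka(N2H5+) = Kw/Kb = 1.0e-14 / 1.3 x 10^-6 = 7.69e-9.
[H^+] = sqrt(Ka x [N2H5+]) = sqrt(7.69e-9 x 0.1399) = 3.28e-5 M.
pH = -log(3.28e-5) = 4.48.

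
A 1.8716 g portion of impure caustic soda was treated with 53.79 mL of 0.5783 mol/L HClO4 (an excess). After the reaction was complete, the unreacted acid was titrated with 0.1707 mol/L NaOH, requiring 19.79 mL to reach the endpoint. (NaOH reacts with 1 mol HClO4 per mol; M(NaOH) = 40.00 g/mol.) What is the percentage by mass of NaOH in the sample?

59.3%

Total n(HClO4) added = 0.5783 x 0.05379 = 0.03111 mol.
n(NaOH) used = 0.1707 x 0.01979 = 0.003378 mol, which equals the excess n(HClO4).
So n(HClO4) consumed by the sample = 0.03111 - 0.003378 = 0.02773 mol.
n(NaOH) = 0.02773 / 1 = 0.02773 mol.
mass NaOH = 0.02773 x 40.00 = 1.109 g, so %NaOH = 1.109/1.8716 x 100 = 59.3%.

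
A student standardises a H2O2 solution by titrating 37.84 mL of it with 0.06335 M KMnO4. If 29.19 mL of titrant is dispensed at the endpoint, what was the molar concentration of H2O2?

n(KMnO4) = 0.06335 x 0.02919 = 0.001849 mol.
From the balanced equation, 2 mol KMnO4 reacts with 5 mol H2O2, so n(H2O2) = 0.001849 x 5/2 = 0.004623 mol.
[H2O2] = 0.004623 / 0.03784 L = 0.122 M.

0.122 M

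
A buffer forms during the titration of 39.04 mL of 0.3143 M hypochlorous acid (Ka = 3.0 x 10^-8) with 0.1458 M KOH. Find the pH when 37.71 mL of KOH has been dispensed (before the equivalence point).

7.43

Initial n(HClO) = 0.3143 x 0.03904 = 0.01227 mol.
n(KOH) added = 0.1458 x 0.03771 = 0.005498 mol, converting that many moles of HClO to ClO-.
Remaining n(HClO) = 0.006772 mol; n(ClO-) = 0.005498 mol.
By Henderson-Hasselbalch, pH = pKa + log([A^-]/[HA]) = 7.52 + log(0.005498/0.006772) = 7.52 + (-0.09) = 7.43.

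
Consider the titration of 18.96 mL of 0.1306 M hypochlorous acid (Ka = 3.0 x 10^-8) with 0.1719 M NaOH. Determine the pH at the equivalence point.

10.20

n(HClO) = 0.1306 x 0.01896 = 0.002476 mol; V(NaOH) at equivalence = 0.002476/0.1719 = 0.01440 L.
At equivalence all the acid is converted to ClO-; total volume = 0.01896 + 0.01440 = 0.03336 L, so [ClO-] = 0.002476/0.03336 = 0.07422 M.
Kb = Kw/Ka = 1.0e-14 / 3.0 x 10^-8 = 3.33e-7.
[OH^-] = sqrt(Kb x [ClO-]) = sqrt(3.33e-7 x 0.07422) = 0.000157 M.
pOH = 3.80, so pH = 14.00 - 3.80 = 10.20.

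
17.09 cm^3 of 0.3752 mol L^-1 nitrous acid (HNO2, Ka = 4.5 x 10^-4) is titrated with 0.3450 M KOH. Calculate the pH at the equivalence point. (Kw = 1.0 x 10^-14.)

n(HNO2) = 0.3752 x 0.01709 = 0.006412 mol; V(KOH) at equivalence = 0.006412/0.3450 = 0.01859 L.
At equivalence all the acid is converted to NO2-; total volume = 0.01709 + 0.01859 = 0.03568 L, so [NO2-] = 0.006412/0.03568 = 0.1797 M.
Kb = Kw/Ka = 1.0e-14 / 4.5 x 10^-4 = 2.22e-11.
[OH^-] = sqrt(Kb x [NO2-]) = sqrt(2.22e-11 x 0.1797) = 2.00e-6 M.
pOH = 5.70, so pH = 14.00 - 5.70 = 8.30.

8.30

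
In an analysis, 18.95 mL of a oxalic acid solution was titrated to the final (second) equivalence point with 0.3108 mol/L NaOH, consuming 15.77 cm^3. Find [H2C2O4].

0.129 M

n(NaOH) = 0.3108 x 0.01577 = 0.004901 mol.
At the final (second) equivalence point, 2 mol OH^- react per mol H2C2O4, so n(H2C2O4) = 0.004901 / 2 = 0.002451 mol.
[H2C2O4] = 0.002451 / 0.01895 L = 0.129 M.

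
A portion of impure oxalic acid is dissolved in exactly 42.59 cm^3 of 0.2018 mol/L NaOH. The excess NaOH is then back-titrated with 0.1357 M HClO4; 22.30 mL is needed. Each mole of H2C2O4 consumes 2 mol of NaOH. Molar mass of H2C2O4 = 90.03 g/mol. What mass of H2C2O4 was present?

0.251 g

Total n(NaOH) added = 0.2018 x 0.04259 = 0.008595 mol.
n(HClO4) used = 0.1357 x 0.02230 = 0.003026 mol, which equals the excess n(NaOH).
So n(NaOH) consumed by the sample = 0.008595 - 0.003026 = 0.005569 mol.
n(H2C2O4) = 0.005569 / 2 = 0.002784 mol.
mass = 0.002784 mol x 90.03 g/mol = 0.251 g.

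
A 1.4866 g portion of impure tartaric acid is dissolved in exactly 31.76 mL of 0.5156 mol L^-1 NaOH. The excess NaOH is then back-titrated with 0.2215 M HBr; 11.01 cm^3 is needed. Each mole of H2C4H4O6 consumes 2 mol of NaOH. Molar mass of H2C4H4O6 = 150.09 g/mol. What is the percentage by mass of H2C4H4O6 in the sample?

Total n(NaOH) added = 0.5156 x 0.03176 = 0.01638 mol.
n(HBr) used = 0.2215 x 0.01101 = 0.002439 mol, which equals the excess n(NaOH).
So n(NaOH) consumed by the sample = 0.01638 - 0.002439 = 0.01394 mol.
n(H2C4H4O6) = 0.01394 / 2 = 0.006968 mol.
mass H2C4H4O6 = 0.006968 x 150.09 = 1.046 g, so %H2C4H4O6 = 1.046/1.4866 x 100 = 70.4%.

70.4%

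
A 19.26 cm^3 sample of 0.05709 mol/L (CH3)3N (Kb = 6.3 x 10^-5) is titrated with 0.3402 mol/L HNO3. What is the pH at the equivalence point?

5.56

n((CH3)3N) = 0.05709 x 0.01926 = 0.001100 mol; V(HNO3) at equivalence = 0.001100/0.3402 = 0.003232 L.
At equivalence the base is fully converted to (CH3)3NH+; total volume = 0.02249 L, so [(CH3)3NH+] = 0.001100/0.02249 = 0.04889 M.
Ka((CH3)3NH+) = Kw/Kb = 1.0e-14 / 6.3 x 10^-5 = 1.59e-10.
[H^+] = sqrt(Ka x [(CH3)3NH+]) = sqrt(1.59e-10 x 0.04889) = 2.79e-6 M.
pH = -log(2.79e-6) = 5.56.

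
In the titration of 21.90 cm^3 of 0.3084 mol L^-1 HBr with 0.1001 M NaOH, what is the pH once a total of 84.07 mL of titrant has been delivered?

12.20

n(acid) = 0.3084 x 0.02190 = 0.006754 mol; n(NaOH) added = 0.1001 x 0.08407 = 0.008415 mol.
Base is in excess by 0.008415 - 0.006754 = 0.001661 mol in a total volume of 0.1060 L.
[OH^-] = 0.001661/0.1060 = 0.01568 M, so pOH = 1.80 and pH = 14.00 - 1.80 = 12.20.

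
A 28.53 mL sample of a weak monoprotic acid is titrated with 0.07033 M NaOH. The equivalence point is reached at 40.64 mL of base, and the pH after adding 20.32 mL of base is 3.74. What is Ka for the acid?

1.8 x 10^-4

20.32 mL is half of the equivalence volume, so this is the half-equivalence point where [HA] = [A^-].
At half-equivalence pH = pKa, so pKa = 3.74.
Ka = 10^(-3.74) = 1.8 x 10^-4.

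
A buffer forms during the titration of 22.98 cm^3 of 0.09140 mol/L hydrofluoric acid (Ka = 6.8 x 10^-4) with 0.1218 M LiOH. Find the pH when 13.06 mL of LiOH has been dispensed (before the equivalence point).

3.66

Initial n(HF) = 0.09140 x 0.02298 = 0.002100 mol.
n(LiOH) added = 0.1218 x 0.01306 = 0.001591 mol, converting that many moles of HF to F-.
Remaining n(HF) = 0.0005097 mol; n(F-) = 0.001591 mol.
By Henderson-Hasselbalch, pH = pKa + log([A^-]/[HA]) = 3.17 + log(0.001591/0.0005097) = 3.17 + (+0.49) = 3.66.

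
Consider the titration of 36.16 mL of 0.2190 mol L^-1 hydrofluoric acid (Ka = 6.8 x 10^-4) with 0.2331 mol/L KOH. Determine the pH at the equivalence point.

8.11

n(HF) = 0.2190 x 0.03616 = 0.007919 mol; V(KOH) at equivalence = 0.007919/0.2331 = 0.03397 L.
At equivalence all the acid is converted to F-; total volume = 0.03616 + 0.03397 = 0.07013 L, so [F-] = 0.007919/0.07013 = 0.1129 M.
Kb = Kw/Ka = 1.0e-14 / 6.8 x 10^-4 = 1.47e-11.
[OH^-] = sqrt(Kb x [F-]) = sqrt(1.47e-11 x 0.1129) = 1.29e-6 M.
pOH = 5.89, so pH = 14.00 - 5.89 = 8.11.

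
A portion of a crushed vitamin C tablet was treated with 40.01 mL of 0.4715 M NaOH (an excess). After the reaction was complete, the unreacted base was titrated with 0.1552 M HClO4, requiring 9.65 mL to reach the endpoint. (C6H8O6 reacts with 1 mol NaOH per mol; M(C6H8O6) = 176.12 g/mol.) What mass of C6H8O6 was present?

3.06 g

Total n(NaOH) added = 0.4715 x 0.04001 = 0.01886 mol.
n(HClO4) used = 0.1552 x 0.009650 = 0.001498 mol, which equals the excess n(NaOH).
So n(NaOH) consumed by the sample = 0.01886 - 0.001498 = 0.01737 mol.
n(C6H8O6) = 0.01737 / 1 = 0.01737 mol.
mass = 0.01737 mol x 176.12 g/mol = 3.06 g.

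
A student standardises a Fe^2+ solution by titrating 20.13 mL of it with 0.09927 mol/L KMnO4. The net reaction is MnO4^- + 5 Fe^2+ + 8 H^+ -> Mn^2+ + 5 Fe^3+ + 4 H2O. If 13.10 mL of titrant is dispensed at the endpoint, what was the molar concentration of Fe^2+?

n(KMnO4) = 0.09927 x 0.01310 = 0.001300 mol.
From the balanced equation, 1 mol KMnO4 reacts with 5 mol Fe^2+, so n(Fe^2+) = 0.001300 x 5/1 = 0.006502 mol.
[Fe^2+] = 0.006502 / 0.02013 L = 0.323 M.

0.323 M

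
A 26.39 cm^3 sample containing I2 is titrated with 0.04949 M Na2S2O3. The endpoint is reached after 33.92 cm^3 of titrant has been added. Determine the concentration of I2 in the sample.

0.0318 M

n(Na2S2O3) = 0.04949 x 0.03392 = 0.001679 mol.
From the balanced equation, 2 mol Na2S2O3 reacts with 1 mol I2, so n(I2) = 0.001679 x 1/2 = 0.0008394 mol.
[I2] = 0.0008394 / 0.02639 L = 0.0318 M.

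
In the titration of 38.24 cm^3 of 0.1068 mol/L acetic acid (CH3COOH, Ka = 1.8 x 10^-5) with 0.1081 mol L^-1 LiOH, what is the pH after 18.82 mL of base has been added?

4.74

Initial n(CH3COOH) = 0.1068 x 0.03824 = 0.004084 mol.
n(LiOH) added = 0.1081 x 0.01882 = 0.002034 mol, converting that many moles of CH3COOH to CH3COO-.
Remaining n(CH3COOH) = 0.002050 mol; n(CH3COO-) = 0.002034 mol.
By Henderson-Hasselbalch, pH = pKa + log([A^-]/[HA]) = 4.74 + log(0.002034/0.002050) = 4.74 + (-0.00) = 4.74.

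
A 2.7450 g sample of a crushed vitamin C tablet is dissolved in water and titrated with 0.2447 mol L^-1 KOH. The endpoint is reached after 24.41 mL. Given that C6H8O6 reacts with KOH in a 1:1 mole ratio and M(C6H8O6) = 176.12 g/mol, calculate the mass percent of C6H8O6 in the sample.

n(KOH) = 0.2447 x 0.02441 = 0.005973 mol.
n(C6H8O6) = 0.005973 / 1 = 0.005973 mol.
mass of C6H8O6 = 0.005973 x 176.12 = 1.052 g.
% purity = 1.052 / 2.7450 x 100 = 38.3%.

38.3%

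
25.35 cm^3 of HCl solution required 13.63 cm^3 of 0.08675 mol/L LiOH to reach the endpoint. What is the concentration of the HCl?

n(LiOH) delivered = 0.08675 x 0.01363 = 0.001182 mol.
For a 1:1 reaction, n(HCl) = 0.001182 mol.
[HCl] = 0.001182 mol / 0.02535 L = 0.0466 M.

0.0466 M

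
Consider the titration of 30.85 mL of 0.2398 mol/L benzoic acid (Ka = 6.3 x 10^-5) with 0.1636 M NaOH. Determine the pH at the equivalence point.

n(C6H5COOH) = 0.2398 x 0.03085 = 0.007398 mol; V(NaOH) at equivalence = 0.007398/0.1636 = 0.04522 L.
At equivalence all the acid is converted to C6H5COO-; total volume = 0.03085 + 0.04522 = 0.07607 L, so [C6H5COO-] = 0.007398/0.07607 = 0.09725 M.
Kb = Kw/Ka = 1.0e-14 / 6.3 x 10^-5 = 1.59e-10.
[OH^-] = sqrt(Kb x [C6H5COO-]) = sqrt(1.59e-10 x 0.09725) = 3.93e-6 M.
pOH = 5.41, so pH = 14.00 - 5.41 = 8.59.

8.59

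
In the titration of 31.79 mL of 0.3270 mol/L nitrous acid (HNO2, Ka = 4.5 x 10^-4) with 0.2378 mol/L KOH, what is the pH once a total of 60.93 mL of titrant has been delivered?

n(acid) = 0.3270 x 0.03179 = 0.01040 mol; n(KOH) added = 0.2378 x 0.06093 = 0.01449 mol.
Base is in excess by 0.01449 - 0.01040 = 0.004094 mol in a total volume of 0.09272 L.
[OH^-] = 0.004094/0.09272 = 0.04415 M, so pOH = 1.36 and pH = 14.00 - 1.36 = 12.64.

12.64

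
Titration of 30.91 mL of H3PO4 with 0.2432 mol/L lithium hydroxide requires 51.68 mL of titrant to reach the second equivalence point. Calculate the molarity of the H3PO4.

n(LiOH) = 0.2432 x 0.05168 = 0.01257 mol.
At the second equivalence point, 2 mol OH^- react per mol H3PO4, so n(H3PO4) = 0.01257 / 2 = 0.006284 mol.
[H3PO4] = 0.006284 / 0.03091 L = 0.203 M.

0.203 M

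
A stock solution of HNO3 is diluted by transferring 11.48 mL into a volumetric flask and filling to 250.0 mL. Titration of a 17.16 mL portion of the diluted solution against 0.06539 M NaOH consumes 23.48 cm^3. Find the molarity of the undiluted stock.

n(NaOH) = 0.06539 x 0.02348 = 0.001535 mol.
n(HNO3) in the aliquot = 0.001535 mol.
[diluted HNO3] = 0.001535 / 0.01716 = 0.08947 M.
Dilution factor = 250.0/11.48 = 21.78, so [stock] = 0.08947 x 21.78 = 1.95 M.

1.95 M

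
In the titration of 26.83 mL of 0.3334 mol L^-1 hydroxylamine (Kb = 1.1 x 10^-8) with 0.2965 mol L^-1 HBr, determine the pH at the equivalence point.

n(NH2OH) = 0.3334 x 0.02683 = 0.008945 mol; V(HBr) at equivalence = 0.008945/0.2965 = 0.03017 L.
At equivalence the base is fully converted to NH3OH+; total volume = 0.05700 L, so [NH3OH+] = 0.008945/0.05700 = 0.1569 M.
Ka(NH3OH+) = Kw/Kb = 1.0e-14 / 1.1 x 10^-8 = 9.09e-7.
[H^+] = sqrt(Ka x [NH3OH+]) = sqrt(9.09e-7 x 0.1569) = 0.000378 M.
pH = -log(0.000378) = 3.42.

3.42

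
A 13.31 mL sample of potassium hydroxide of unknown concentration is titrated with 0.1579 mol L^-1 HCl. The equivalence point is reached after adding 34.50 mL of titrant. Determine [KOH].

0.409 M

n(HCl) delivered = 0.1579 x 0.03450 = 0.005448 mol.
For a 1:1 reaction, n(KOH) = 0.005448 mol.
[KOH] = 0.005448 mol / 0.01331 L = 0.409 M.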